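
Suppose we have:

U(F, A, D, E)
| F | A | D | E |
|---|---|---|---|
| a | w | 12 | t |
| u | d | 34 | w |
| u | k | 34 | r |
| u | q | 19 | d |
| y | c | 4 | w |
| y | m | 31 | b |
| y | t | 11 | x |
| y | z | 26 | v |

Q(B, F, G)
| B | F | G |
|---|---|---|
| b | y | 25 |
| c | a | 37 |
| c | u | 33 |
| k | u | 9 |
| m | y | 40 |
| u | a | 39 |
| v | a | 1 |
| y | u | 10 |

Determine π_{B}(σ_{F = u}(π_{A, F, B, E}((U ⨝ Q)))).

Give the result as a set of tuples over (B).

{c, k, y}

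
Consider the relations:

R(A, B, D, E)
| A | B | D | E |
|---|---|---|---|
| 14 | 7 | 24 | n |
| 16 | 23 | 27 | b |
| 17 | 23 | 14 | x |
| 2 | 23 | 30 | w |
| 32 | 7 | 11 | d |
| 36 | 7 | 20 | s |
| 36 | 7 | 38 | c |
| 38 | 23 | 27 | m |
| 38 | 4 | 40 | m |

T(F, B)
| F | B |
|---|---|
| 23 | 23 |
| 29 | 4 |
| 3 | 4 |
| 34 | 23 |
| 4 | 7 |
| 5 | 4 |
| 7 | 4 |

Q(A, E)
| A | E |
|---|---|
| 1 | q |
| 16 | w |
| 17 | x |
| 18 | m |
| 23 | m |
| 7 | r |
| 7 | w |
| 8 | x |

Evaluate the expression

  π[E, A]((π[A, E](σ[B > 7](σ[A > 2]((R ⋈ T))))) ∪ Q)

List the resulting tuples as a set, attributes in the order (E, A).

Natural join on B: {(14, 7, 24, n, 4), (16, 23, 27, b, 23), (16, 23, 27, b, 34), (17, 23, 14, x, 23), (17, 23, 14, x, 34), (2, 23, 30, w, 23), (2, 23, 30, w, 34), (32, 7, 11, d, 4), (36, 7, 20, s, 4), (36, 7, 38, c, 4), (38, 23, 27, m, 23), (38, 23, 27, m, 34), (38, 4, 40, m, 29), (38, 4, 40, m, 3), (38, 4, 40, m, 5), (38, 4, 40, m, 7)}
Selection A > 2: {(14, 7, 24, n, 4), (16, 23, 27, b, 23), (16, 23, 27, b, 34), (17, 23, 14, x, 23), (17, 23, 14, x, 34), (32, 7, 11, d, 4), (36, 7, 20, s, 4), (36, 7, 38, c, 4), (38, 23, 27, m, 23), (38, 23, 27, m, 34), (38, 4, 40, m, 29), (38, 4, 40, m, 3), (38, 4, 40, m, 5), (38, 4, 40, m, 7)}
Selection B > 7: {(16, 23, 27, b, 23), (16, 23, 27, b, 34), (17, 23, 14, x, 23), (17, 23, 14, x, 34), (38, 23, 27, m, 23), (38, 23, 27, m, 34)}
Projecting to A, E (3 duplicate(s) eliminated): {(16, b), (17, x), (38, m)}
Set union of the two operands is {(1, q), (16, b), (16, w), (17, x), (18, m), (23, m), (38, m), (7, r), (7, w), (8, x)}.
Projecting to E, A: {(b, 16), (m, 18), (m, 23), (m, 38), (q, 1), (r, 7), (w, 16), (w, 7), (x, 17), (x, 8)}

{(b, 16), (m, 18), (m, 23), (m, 38), (q, 1), (r, 7), (w, 16), (w, 7), (x, 17), (x, 8)}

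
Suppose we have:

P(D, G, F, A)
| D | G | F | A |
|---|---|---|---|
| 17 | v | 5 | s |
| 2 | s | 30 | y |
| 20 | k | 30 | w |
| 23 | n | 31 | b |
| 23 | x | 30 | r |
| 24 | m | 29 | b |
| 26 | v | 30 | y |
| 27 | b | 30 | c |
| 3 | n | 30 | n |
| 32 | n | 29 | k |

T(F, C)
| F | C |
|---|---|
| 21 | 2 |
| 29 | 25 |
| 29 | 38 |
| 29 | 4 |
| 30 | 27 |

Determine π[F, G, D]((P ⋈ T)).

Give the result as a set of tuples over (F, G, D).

{(29, m, 24), (29, n, 32), (30, b, 27), (30, k, 20), (30, n, 3), (30, s, 2), (30, v, 26), (30, x, 23)}

Natural join on F: {(2, s, 30, y, 27), (20, k, 30, w, 27), (23, x, 30, r, 27), (24, m, 29, b, 25), (24, m, 29, b, 38), (24, m, 29, b, 4), (26, v, 30, y, 27), (27, b, 30, c, 27), (3, n, 30, n, 27), (32, n, 29, k, 25), (32, n, 29, k, 38), (32, n, 29, k, 4)}
π_{F, G, D} gives {(29, m, 24), (29, n, 32), (30, b, 27), (30, k, 20), (30, n, 3), (30, s, 2), (30, v, 26), (30, x, 23)} (4 duplicate(s) eliminated).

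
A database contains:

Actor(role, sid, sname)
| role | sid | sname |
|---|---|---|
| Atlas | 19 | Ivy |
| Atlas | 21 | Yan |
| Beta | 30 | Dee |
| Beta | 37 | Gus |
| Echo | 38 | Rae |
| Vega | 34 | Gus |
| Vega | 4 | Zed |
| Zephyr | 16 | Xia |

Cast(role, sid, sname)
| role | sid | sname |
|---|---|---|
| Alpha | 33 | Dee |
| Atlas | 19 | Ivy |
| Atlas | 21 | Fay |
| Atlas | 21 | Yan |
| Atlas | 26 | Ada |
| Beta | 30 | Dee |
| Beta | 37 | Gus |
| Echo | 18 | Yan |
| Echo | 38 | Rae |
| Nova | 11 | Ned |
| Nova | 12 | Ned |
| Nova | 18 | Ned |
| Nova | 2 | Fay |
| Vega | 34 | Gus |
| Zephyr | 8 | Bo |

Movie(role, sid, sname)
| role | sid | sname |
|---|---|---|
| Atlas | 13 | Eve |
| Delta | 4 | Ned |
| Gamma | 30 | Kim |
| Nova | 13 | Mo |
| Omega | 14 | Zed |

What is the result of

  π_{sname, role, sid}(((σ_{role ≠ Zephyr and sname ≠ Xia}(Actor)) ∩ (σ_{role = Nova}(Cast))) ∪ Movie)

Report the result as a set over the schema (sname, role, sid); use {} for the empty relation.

Selection role ≠ Zephyr and sname ≠ Xia: {(Atlas, 19, Ivy), (Atlas, 21, Yan), (Beta, 30, Dee), (Beta, 37, Gus), (Echo, 38, Rae), (Vega, 34, Gus), (Vega, 4, Zed)}
Selection role = Nova: {(Nova, 11, Ned), (Nova, 12, Ned), (Nova, 18, Ned), (Nova, 2, Fay)}
Set intersection of the two operands is {}.
Set union of the two operands is {(Atlas, 13, Eve), (Delta, 4, Ned), (Gamma, 30, Kim), (Nova, 13, Mo), (Omega, 14, Zed)}.
Keep only column(s) sname, role, sid: {(Eve, Atlas, 13), (Kim, Gamma, 30), (Mo, Nova, 13), (Ned, Delta, 4), (Zed, Omega, 14)}

{(Eve, Atlas, 13), (Kim, Gamma, 30), (Mo, Nova, 13), (Ned, Delta, 4), (Zed, Omega, 14)}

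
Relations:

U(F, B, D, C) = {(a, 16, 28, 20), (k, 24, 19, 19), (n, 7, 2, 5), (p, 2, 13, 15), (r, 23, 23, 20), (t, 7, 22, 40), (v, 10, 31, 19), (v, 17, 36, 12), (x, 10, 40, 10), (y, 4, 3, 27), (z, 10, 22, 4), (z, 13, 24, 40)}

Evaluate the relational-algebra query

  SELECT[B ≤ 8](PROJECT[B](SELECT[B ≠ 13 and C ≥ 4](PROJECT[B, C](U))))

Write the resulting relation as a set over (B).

Projecting to B, C: {(10, 10), (10, 19), (10, 4), (13, 40), (16, 20), (17, 12), (2, 15), (23, 20), (24, 19), (4, 27), (7, 40), (7, 5)}
σ[B ≠ 13 and C ≥ 4]: keep tuples satisfying B ≠ 13 and C ≥ 4 → {(10, 10), (10, 19), (10, 4), (16, 20), (17, 12), (2, 15), (23, 20), (24, 19), (4, 27), (7, 40), (7, 5)}
Projecting to B (3 duplicate(s) eliminated): {10, 16, 17, 2, 23, 24, 4, 7}
σ[B ≤ 8]: keep tuples satisfying B ≤ 8 → {2, 4, 7}

{2, 4, 7}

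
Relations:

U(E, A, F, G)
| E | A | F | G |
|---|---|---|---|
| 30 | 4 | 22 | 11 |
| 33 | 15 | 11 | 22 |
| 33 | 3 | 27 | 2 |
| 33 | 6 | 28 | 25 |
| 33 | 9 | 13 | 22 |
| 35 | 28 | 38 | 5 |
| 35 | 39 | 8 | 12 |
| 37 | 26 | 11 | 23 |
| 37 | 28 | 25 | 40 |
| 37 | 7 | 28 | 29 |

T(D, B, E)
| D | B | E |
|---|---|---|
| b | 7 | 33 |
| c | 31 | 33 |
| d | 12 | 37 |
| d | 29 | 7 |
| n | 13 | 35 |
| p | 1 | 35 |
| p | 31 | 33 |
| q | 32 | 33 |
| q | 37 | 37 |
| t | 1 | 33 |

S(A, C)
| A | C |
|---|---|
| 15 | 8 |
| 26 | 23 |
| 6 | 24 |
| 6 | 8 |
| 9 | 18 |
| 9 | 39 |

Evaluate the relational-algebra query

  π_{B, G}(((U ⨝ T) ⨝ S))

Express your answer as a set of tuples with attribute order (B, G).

{(1, 22), (1, 25), (12, 23), (31, 22), (31, 25), (32, 22), (32, 25), (37, 23), (7, 22), (7, 25)}

Natural join on E: {(33, 15, 11, 22, b, 7), (33, 15, 11, 22, c, 31), (33, 15, 11, 22, p, 31), (33, 15, 11, 22, q, 32), (33, 15, 11, 22, t, 1), (33, 3, 27, 2, b, 7), (33, 3, 27, 2, c, 31), (33, 3, 27, 2, p, 31), (33, 3, 27, 2, q, 32), (33, 3, 27, 2, t, 1), (33, 6, 28, 25, b, 7), (33, 6, 28, 25, c, 31), (33, 6, 28, 25, p, 31), (33, 6, 28, 25, q, 32), (33, 6, 28, 25, t, 1), (33, 9, 13, 22, b, 7), (33, 9, 13, 22, c, 31), (33, 9, 13, 22, p, 31), (33, 9, 13, 22, q, 32), (33, 9, 13, 22, t, 1), (35, 28, 38, 5, n, 13), (35, 28, 38, 5, p, 1), (35, 39, 8, 12, n, 13), (35, 39, 8, 12, p, 1), (37, 26, 11, 23, d, 12), (37, 26, 11, 23, q, 37), (37, 28, 25, 40, d, 12), (37, 28, 25, 40, q, 37), (37, 7, 28, 29, d, 12), (37, 7, 28, 29, q, 37)}
Natural join on A: {(33, 15, 11, 22, b, 7, 8), (33, 15, 11, 22, c, 31, 8), (33, 15, 11, 22, p, 31, 8), (33, 15, 11, 22, q, 32, 8), (33, 15, 11, 22, t, 1, 8), (33, 6, 28, 25, b, 7, 24), (33, 6, 28, 25, b, 7, 8), (33, 6, 28, 25, c, 31, 24), (33, 6, 28, 25, c, 31, 8), (33, 6, 28, 25, p, 31, 24), (33, 6, 28, 25, p, 31, 8), (33, 6, 28, 25, q, 32, 24), (33, 6, 28, 25, q, 32, 8), (33, 6, 28, 25, t, 1, 24), (33, 6, 28, 25, t, 1, 8), (33, 9, 13, 22, b, 7, 18), (33, 9, 13, 22, b, 7, 39), (33, 9, 13, 22, c, 31, 18), (33, 9, 13, 22, c, 31, 39), (33, 9, 13, 22, p, 31, 18), (33, 9, 13, 22, p, 31, 39), (33, 9, 13, 22, q, 32, 18), (33, 9, 13, 22, q, 32, 39), (33, 9, 13, 22, t, 1, 18), (33, 9, 13, 22, t, 1, 39), (37, 26, 11, 23, d, 12, 23), (37, 26, 11, 23, q, 37, 23)}
π_{B, G} gives {(1, 22), (1, 25), (12, 23), (31, 22), (31, 25), (32, 22), (32, 25), (37, 23), (7, 22), (7, 25)} (17 duplicate(s) eliminated).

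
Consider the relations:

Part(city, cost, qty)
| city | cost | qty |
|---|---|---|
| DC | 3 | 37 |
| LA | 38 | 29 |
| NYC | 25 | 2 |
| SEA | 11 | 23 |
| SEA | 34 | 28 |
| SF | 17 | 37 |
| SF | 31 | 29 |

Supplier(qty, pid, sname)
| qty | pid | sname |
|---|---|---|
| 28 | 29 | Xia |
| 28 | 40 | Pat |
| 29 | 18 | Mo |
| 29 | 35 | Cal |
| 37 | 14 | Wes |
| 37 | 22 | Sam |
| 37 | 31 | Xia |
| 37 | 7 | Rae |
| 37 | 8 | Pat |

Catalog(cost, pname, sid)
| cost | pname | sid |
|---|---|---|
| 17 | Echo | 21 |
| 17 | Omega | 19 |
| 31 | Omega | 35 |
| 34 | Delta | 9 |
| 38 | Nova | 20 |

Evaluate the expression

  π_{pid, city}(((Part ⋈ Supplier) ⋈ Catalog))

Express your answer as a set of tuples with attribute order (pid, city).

Natural join on qty: {(DC, 3, 37, 14, Wes), (DC, 3, 37, 22, Sam), (DC, 3, 37, 31, Xia), (DC, 3, 37, 7, Rae), (DC, 3, 37, 8, Pat), (LA, 38, 29, 18, Mo), (LA, 38, 29, 35, Cal), (SEA, 34, 28, 29, Xia), (SEA, 34, 28, 40, Pat), (SF, 17, 37, 14, Wes), (SF, 17, 37, 22, Sam), (SF, 17, 37, 31, Xia), (SF, 17, 37, 7, Rae), (SF, 17, 37, 8, Pat), (SF, 31, 29, 18, Mo), (SF, 31, 29, 35, Cal)}
Natural join on cost: {(LA, 38, 29, 18, Mo, Nova, 20), (LA, 38, 29, 35, Cal, Nova, 20), (SEA, 34, 28, 29, Xia, Delta, 9), (SEA, 34, 28, 40, Pat, Delta, 9), (SF, 17, 37, 14, Wes, Echo, 21), (SF, 17, 37, 14, Wes, Omega, 19), (SF, 17, 37, 22, Sam, Echo, 21), (SF, 17, 37, 22, Sam, Omega, 19), (SF, 17, 37, 31, Xia, Echo, 21), (SF, 17, 37, 31, Xia, Omega, 19), (SF, 17, 37, 7, Rae, Echo, 21), (SF, 17, 37, 7, Rae, Omega, 19), (SF, 17, 37, 8, Pat, Echo, 21), (SF, 17, 37, 8, Pat, Omega, 19), (SF, 31, 29, 18, Mo, Omega, 35), (SF, 31, 29, 35, Cal, Omega, 35)}
π[pid, city]: project onto (pid, city) (5 duplicate(s) eliminated) → {(14, SF), (18, LA), (18, SF), (22, SF), (29, SEA), (31, SF), (35, LA), (35, SF), (40, SEA), (7, SF), (8, SF)}

{(14, SF), (18, LA), (18, SF), (22, SF), (29, SEA), (31, SF), (35, LA), (35, SF), (40, SEA), (7, SF), (8, SF)}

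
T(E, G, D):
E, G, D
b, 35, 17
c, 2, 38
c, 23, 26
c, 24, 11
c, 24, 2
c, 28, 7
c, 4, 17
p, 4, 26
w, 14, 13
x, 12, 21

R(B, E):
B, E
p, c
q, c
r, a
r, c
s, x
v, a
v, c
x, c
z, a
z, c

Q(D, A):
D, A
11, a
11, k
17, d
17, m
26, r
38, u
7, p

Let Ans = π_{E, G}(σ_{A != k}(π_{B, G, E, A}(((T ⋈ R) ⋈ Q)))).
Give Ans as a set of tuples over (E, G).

T ⋈ R (natural join on E): {(c, 2, 38, p), (c, 2, 38, q), (c, 2, 38, r), (c, 2, 38, v), (c, 2, 38, x), (c, 2, 38, z), (c, 23, 26, p), (c, 23, 26, q), (c, 23, 26, r), (c, 23, 26, v), (c, 23, 26, x), (c, 23, 26, z), (c, 24, 11, p), (c, 24, 11, q), (c, 24, 11, r), (c, 24, 11, v), (c, 24, 11, x), (c, 24, 11, z), (c, 24, 2, p), (c, 24, 2, q), (c, 24, 2, r), (c, 24, 2, v), (c, 24, 2, x), (c, 24, 2, z), (c, 28, 7, p), (c, 28, 7, q), (c, 28, 7, r), (c, 28, 7, v), (c, 28, 7, x), (c, 28, 7, z), (c, 4, 17, p), (c, 4, 17, q), (c, 4, 17, r), (c, 4, 17, v), (c, 4, 17, x), (c, 4, 17, z), (x, 12, 21, s)}
(T ⋈ R) ⋈ Q (natural join on D): {(c, 2, 38, p, u), (c, 2, 38, q, u), (c, 2, 38, r, u), (c, 2, 38, v, u), (c, 2, 38, x, u), (c, 2, 38, z, u), (c, 23, 26, p, r), (c, 23, 26, q, r), (c, 23, 26, r, r), (c, 23, 26, v, r), (c, 23, 26, x, r), (c, 23, 26, z, r), (c, 24, 11, p, a), (c, 24, 11, p, k), (c, 24, 11, q, a), (c, 24, 11, q, k), (c, 24, 11, r, a), (c, 24, 11, r, k), (c, 24, 11, v, a), (c, 24, 11, v, k), (c, 24, 11, x, a), (c, 24, 11, x, k), (c, 24, 11, z, a), (c, 24, 11, z, k), (c, 28, 7, p, p), (c, 28, 7, q, p), (c, 28, 7, r, p), (c, 28, 7, v, p), (c, 28, 7, x, p), (c, 28, 7, z, p), (c, 4, 17, p, d), (c, 4, 17, p, m), (c, 4, 17, q, d), (c, 4, 17, q, m), (c, 4, 17, r, d), (c, 4, 17, r, m), (c, 4, 17, v, d), (c, 4, 17, v, m), (c, 4, 17, x, d), (c, 4, 17, x, m), (c, 4, 17, z, d), (c, 4, 17, z, m)}
Keep only column(s) B, G, E, A: {(p, 2, c, u), (p, 23, c, r), (p, 24, c, a), (p, 24, c, k), (p, 28, c, p), (p, 4, c, d), (p, 4, c, m), (q, 2, c, u), (q, 23, c, r), (q, 24, c, a), (q, 24, c, k), (q, 28, c, p), (q, 4, c, d), (q, 4, c, m), (r, 2, c, u), (r, 23, c, r), (r, 24, c, a), (r, 24, c, k), (r, 28, c, p), (r, 4, c, d), (r, 4, c, m), (v, 2, c, u), (v, 23, c, r), (v, 24, c, a), (v, 24, c, k), (v, 28, c, p), (v, 4, c, d), (v, 4, c, m), (x, 2, c, u), (x, 23, c, r), (x, 24, c, a), (x, 24, c, k), (x, 28, c, p), (x, 4, c, d), (x, 4, c, m), (z, 2, c, u), (z, 23, c, r), (z, 24, c, a), (z, 24, c, k), (z, 28, c, p), (z, 4, c, d), (z, 4, c, m)}
Filtering on A != k leaves {(p, 2, c, u), (p, 23, c, r), (p, 24, c, a), (p, 28, c, p), (p, 4, c, d), (p, 4, c, m), (q, 2, c, u), (q, 23, c, r), (q, 24, c, a), (q, 28, c, p), (q, 4, c, d), (q, 4, c, m), (r, 2, c, u), (r, 23, c, r), (r, 24, c, a), (r, 28, c, p), (r, 4, c, d), (r, 4, c, m), (v, 2, c, u), (v, 23, c, r), (v, 24, c, a), (v, 28, c, p), (v, 4, c, d), (v, 4, c, m), (x, 2, c, u), (x, 23, c, r), (x, 24, c, a), (x, 28, c, p), (x, 4, c, d), (x, 4, c, m), (z, 2, c, u), (z, 23, c, r), (z, 24, c, a), (z, 28, c, p), (z, 4, c, d), (z, 4, c, m)}.
Keep only column(s) E, G (31 duplicate(s) eliminated): {(c, 2), (c, 23), (c, 24), (c, 28), (c, 4)}

{(c, 2), (c, 23), (c, 24), (c, 28), (c, 4)}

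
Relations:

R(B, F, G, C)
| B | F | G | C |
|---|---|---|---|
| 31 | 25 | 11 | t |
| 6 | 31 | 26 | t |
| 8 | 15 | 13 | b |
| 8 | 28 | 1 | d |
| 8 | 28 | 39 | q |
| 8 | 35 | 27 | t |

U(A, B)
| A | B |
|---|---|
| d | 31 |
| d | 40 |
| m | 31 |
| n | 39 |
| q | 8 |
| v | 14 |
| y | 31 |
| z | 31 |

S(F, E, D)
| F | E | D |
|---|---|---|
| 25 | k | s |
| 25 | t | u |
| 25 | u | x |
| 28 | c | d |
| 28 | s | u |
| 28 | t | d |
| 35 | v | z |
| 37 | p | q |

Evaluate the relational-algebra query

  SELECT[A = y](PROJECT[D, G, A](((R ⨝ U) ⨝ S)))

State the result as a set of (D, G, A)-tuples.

{(s, 11, y), (u, 11, y), (x, 11, y)}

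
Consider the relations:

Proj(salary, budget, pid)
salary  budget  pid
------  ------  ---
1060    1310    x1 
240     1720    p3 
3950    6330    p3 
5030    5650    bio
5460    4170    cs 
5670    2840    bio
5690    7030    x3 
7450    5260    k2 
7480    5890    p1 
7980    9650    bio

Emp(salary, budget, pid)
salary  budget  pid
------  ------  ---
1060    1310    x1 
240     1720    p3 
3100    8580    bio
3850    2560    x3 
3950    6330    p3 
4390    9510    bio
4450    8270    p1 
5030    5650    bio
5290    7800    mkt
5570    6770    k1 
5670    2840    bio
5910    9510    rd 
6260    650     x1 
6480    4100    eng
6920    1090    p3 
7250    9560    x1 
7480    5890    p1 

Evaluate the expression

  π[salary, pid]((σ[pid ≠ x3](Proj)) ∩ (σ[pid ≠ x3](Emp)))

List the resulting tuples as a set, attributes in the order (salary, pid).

{(1060, x1), (240, p3), (3950, p3), (5030, bio), (5670, bio), (7480, p1)}

σ[pid ≠ x3]: keep tuples satisfying pid ≠ x3 → {(1060, 1310, x1), (240, 1720, p3), (3950, 6330, p3), (5030, 5650, bio), (5460, 4170, cs), (5670, 2840, bio), (7450, 5260, k2), (7480, 5890, p1), (7980, 9650, bio)}
σ[pid ≠ x3]: keep tuples satisfying pid ≠ x3 → {(1060, 1310, x1), (240, 1720, p3), (3100, 8580, bio), (3950, 6330, p3), (4390, 9510, bio), (4450, 8270, p1), (5030, 5650, bio), (5290, 7800, mkt), (5570, 6770, k1), (5670, 2840, bio), (5910, 9510, rd), (6260, 650, x1), (6480, 4100, eng), (6920, 1090, p3), (7250, 9560, x1), (7480, 5890, p1)}
Intersection: {(1060, 1310, x1), (240, 1720, p3), (3950, 6330, p3), (5030, 5650, bio), (5460, 4170, cs), (5670, 2840, bio), (7450, 5260, k2), (7480, 5890, p1), (7980, 9650, bio)} with {(1060, 1310, x1), (240, 1720, p3), (3100, 8580, bio), (3950, 6330, p3), (4390, 9510, bio), (4450, 8270, p1), (5030, 5650, bio), (5290, 7800, mkt), (5570, 6770, k1), (5670, 2840, bio), (5910, 9510, rd), (6260, 650, x1), (6480, 4100, eng), (6920, 1090, p3), (7250, 9560, x1), (7480, 5890, p1)} → {(1060, 1310, x1), (240, 1720, p3), (3950, 6330, p3), (5030, 5650, bio), (5670, 2840, bio), (7480, 5890, p1)}
Keep only column(s) salary, pid: {(1060, x1), (240, p3), (3950, p3), (5030, bio), (5670, bio), (7480, p1)}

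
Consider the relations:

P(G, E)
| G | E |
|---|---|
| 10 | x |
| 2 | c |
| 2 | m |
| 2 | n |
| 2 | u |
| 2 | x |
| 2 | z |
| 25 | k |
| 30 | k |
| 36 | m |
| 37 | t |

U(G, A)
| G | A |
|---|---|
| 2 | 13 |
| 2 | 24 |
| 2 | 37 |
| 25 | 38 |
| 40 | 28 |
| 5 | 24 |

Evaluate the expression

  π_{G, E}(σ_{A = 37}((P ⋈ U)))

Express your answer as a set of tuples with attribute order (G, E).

{(2, c), (2, m), (2, n), (2, u), (2, x), (2, z)}

Joining P and U on G yields {(2, c, 13), (2, c, 24), (2, c, 37), (2, m, 13), (2, m, 24), (2, m, 37), (2, n, 13), (2, n, 24), (2, n, 37), (2, u, 13), (2, u, 24), (2, u, 37), (2, x, 13), (2, x, 24), (2, x, 37), (2, z, 13), (2, z, 24), (2, z, 37), (25, k, 38)}.
Filtering on A = 37 leaves {(2, c, 37), (2, m, 37), (2, n, 37), (2, u, 37), (2, x, 37), (2, z, 37)}.
π_{G, E} gives {(2, c), (2, m), (2, n), (2, u), (2, x), (2, z)}.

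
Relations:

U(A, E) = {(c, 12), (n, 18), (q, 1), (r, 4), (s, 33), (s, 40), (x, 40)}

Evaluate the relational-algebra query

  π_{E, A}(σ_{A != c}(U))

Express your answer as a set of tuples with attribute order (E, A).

Apply σ_{A != c}; surviving tuples: {(n, 18), (q, 1), (r, 4), (s, 33), (s, 40), (x, 40)}
Keep only column(s) E, A: {(1, q), (18, n), (33, s), (4, r), (40, s), (40, x)}

{(1, q), (18, n), (33, s), (4, r), (40, s), (40, x)}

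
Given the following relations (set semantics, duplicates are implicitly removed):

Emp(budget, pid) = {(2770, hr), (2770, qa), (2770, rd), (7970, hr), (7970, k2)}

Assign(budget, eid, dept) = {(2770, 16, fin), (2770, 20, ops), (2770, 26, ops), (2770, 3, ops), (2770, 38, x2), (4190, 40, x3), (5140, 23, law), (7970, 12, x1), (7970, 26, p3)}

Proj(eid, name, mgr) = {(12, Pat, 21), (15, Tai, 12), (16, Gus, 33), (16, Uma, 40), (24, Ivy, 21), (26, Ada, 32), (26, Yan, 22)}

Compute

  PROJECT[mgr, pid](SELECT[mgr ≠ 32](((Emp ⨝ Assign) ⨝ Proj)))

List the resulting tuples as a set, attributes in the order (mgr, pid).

Emp ⋈ Assign (natural join on budget): {(2770, hr, 16, fin), (2770, hr, 20, ops), (2770, hr, 26, ops), (2770, hr, 3, ops), (2770, hr, 38, x2), (2770, qa, 16, fin), (2770, qa, 20, ops), (2770, qa, 26, ops), (2770, qa, 3, ops), (2770, qa, 38, x2), (2770, rd, 16, fin), (2770, rd, 20, ops), (2770, rd, 26, ops), (2770, rd, 3, ops), (2770, rd, 38, x2), (7970, hr, 12, x1), (7970, hr, 26, p3), (7970, k2, 12, x1), (7970, k2, 26, p3)}
(Emp ⨝ Assign) ⋈ Proj (natural join on eid): {(2770, hr, 16, fin, Gus, 33), (2770, hr, 16, fin, Uma, 40), (2770, hr, 26, ops, Ada, 32), (2770, hr, 26, ops, Yan, 22), (2770, qa, 16, fin, Gus, 33), (2770, qa, 16, fin, Uma, 40), (2770, qa, 26, ops, Ada, 32), (2770, qa, 26, ops, Yan, 22), (2770, rd, 16, fin, Gus, 33), (2770, rd, 16, fin, Uma, 40), (2770, rd, 26, ops, Ada, 32), (2770, rd, 26, ops, Yan, 22), (7970, hr, 12, x1, Pat, 21), (7970, hr, 26, p3, Ada, 32), (7970, hr, 26, p3, Yan, 22), (7970, k2, 12, x1, Pat, 21), (7970, k2, 26, p3, Ada, 32), (7970, k2, 26, p3, Yan, 22)}
Apply σ_{mgr ≠ 32}; surviving tuples: {(2770, hr, 16, fin, Gus, 33), (2770, hr, 16, fin, Uma, 40), (2770, hr, 26, ops, Yan, 22), (2770, qa, 16, fin, Gus, 33), (2770, qa, 16, fin, Uma, 40), (2770, qa, 26, ops, Yan, 22), (2770, rd, 16, fin, Gus, 33), (2770, rd, 16, fin, Uma, 40), (2770, rd, 26, ops, Yan, 22), (7970, hr, 12, x1, Pat, 21), (7970, hr, 26, p3, Yan, 22), (7970, k2, 12, x1, Pat, 21), (7970, k2, 26, p3, Yan, 22)}
Keep only column(s) mgr, pid (1 duplicate(s) eliminated): {(21, hr), (21, k2), (22, hr), (22, k2), (22, qa), (22, rd), (33, hr), (33, qa), (33, rd), (40, hr), (40, qa), (40, rd)}

{(21, hr), (21, k2), (22, hr), (22, k2), (22, qa), (22, rd), (33, hr), (33, qa), (33, rd), (40, hr), (40, qa), (40, rd)}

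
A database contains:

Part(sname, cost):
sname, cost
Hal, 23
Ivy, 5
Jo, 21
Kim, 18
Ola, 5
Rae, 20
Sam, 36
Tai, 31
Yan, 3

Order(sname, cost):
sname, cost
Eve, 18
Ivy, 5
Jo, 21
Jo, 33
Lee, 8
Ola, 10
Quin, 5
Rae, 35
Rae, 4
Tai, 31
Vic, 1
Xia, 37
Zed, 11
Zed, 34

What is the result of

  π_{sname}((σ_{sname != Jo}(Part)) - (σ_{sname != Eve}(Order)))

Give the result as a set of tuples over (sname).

{Hal, Kim, Ola, Rae, Sam, Yan}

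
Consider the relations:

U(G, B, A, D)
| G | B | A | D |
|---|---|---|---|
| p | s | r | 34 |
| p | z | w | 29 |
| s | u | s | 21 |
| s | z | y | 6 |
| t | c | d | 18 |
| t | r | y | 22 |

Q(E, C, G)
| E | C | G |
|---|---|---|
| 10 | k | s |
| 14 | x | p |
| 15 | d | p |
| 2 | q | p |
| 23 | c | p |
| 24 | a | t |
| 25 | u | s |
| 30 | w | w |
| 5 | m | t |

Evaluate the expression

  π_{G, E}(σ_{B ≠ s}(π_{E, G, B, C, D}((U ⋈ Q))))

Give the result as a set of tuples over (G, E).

{(p, 14), (p, 15), (p, 2), (p, 23), (s, 10), (s, 25), (t, 24), (t, 5)}

Natural join on G: {(p, s, r, 34, 14, x), (p, s, r, 34, 15, d), (p, s, r, 34, 2, q), (p, s, r, 34, 23, c), (p, z, w, 29, 14, x), (p, z, w, 29, 15, d), (p, z, w, 29, 2, q), (p, z, w, 29, 23, c), (s, u, s, 21, 10, k), (s, u, s, 21, 25, u), (s, z, y, 6, 10, k), (s, z, y, 6, 25, u), (t, c, d, 18, 24, a), (t, c, d, 18, 5, m), (t, r, y, 22, 24, a), (t, r, y, 22, 5, m)}
π_{E, G, B, C, D} gives {(10, s, u, k, 21), (10, s, z, k, 6), (14, p, s, x, 34), (14, p, z, x, 29), (15, p, s, d, 34), (15, p, z, d, 29), (2, p, s, q, 34), (2, p, z, q, 29), (23, p, s, c, 34), (23, p, z, c, 29), (24, t, c, a, 18), (24, t, r, a, 22), (25, s, u, u, 21), (25, s, z, u, 6), (5, t, c, m, 18), (5, t, r, m, 22)}.
Filtering on B ≠ s leaves {(10, s, u, k, 21), (10, s, z, k, 6), (14, p, z, x, 29), (15, p, z, d, 29), (2, p, z, q, 29), (23, p, z, c, 29), (24, t, c, a, 18), (24, t, r, a, 22), (25, s, u, u, 21), (25, s, z, u, 6), (5, t, c, m, 18), (5, t, r, m, 22)}.
π_{G, E} gives {(p, 14), (p, 15), (p, 2), (p, 23), (s, 10), (s, 25), (t, 24), (t, 5)} (4 duplicate(s) eliminated).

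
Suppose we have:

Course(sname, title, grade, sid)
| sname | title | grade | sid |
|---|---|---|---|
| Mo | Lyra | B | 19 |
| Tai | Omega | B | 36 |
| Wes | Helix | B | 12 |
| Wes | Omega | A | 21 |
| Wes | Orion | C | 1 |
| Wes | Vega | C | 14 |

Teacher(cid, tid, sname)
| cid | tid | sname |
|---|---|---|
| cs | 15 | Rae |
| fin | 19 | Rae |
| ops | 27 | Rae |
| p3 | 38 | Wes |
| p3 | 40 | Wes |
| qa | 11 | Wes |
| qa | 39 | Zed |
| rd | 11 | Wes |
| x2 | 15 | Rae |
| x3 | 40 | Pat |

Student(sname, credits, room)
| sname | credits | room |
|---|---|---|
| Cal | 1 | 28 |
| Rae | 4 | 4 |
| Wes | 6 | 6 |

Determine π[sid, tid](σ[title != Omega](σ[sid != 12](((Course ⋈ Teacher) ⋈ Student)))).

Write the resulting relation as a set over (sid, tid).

Natural join on sname: {(Wes, Helix, B, 12, p3, 38), (Wes, Helix, B, 12, p3, 40), (Wes, Helix, B, 12, qa, 11), (Wes, Helix, B, 12, rd, 11), (Wes, Omega, A, 21, p3, 38), (Wes, Omega, A, 21, p3, 40), (Wes, Omega, A, 21, qa, 11), (Wes, Omega, A, 21, rd, 11), (Wes, Orion, C, 1, p3, 38), (Wes, Orion, C, 1, p3, 40), (Wes, Orion, C, 1, qa, 11), (Wes, Orion, C, 1, rd, 11), (Wes, Vega, C, 14, p3, 38), (Wes, Vega, C, 14, p3, 40), (Wes, Vega, C, 14, qa, 11), (Wes, Vega, C, 14, rd, 11)}
Natural join on sname: {(Wes, Helix, B, 12, p3, 38, 6, 6), (Wes, Helix, B, 12, p3, 40, 6, 6), (Wes, Helix, B, 12, qa, 11, 6, 6), (Wes, Helix, B, 12, rd, 11, 6, 6), (Wes, Omega, A, 21, p3, 38, 6, 6), (Wes, Omega, A, 21, p3, 40, 6, 6), (Wes, Omega, A, 21, qa, 11, 6, 6), (Wes, Omega, A, 21, rd, 11, 6, 6), (Wes, Orion, C, 1, p3, 38, 6, 6), (Wes, Orion, C, 1, p3, 40, 6, 6), (Wes, Orion, C, 1, qa, 11, 6, 6), (Wes, Orion, C, 1, rd, 11, 6, 6), (Wes, Vega, C, 14, p3, 38, 6, 6), (Wes, Vega, C, 14, p3, 40, 6, 6), (Wes, Vega, C, 14, qa, 11, 6, 6), (Wes, Vega, C, 14, rd, 11, 6, 6)}
Selection sid != 12: {(Wes, Omega, A, 21, p3, 38, 6, 6), (Wes, Omega, A, 21, p3, 40, 6, 6), (Wes, Omega, A, 21, qa, 11, 6, 6), (Wes, Omega, A, 21, rd, 11, 6, 6), (Wes, Orion, C, 1, p3, 38, 6, 6), (Wes, Orion, C, 1, p3, 40, 6, 6), (Wes, Orion, C, 1, qa, 11, 6, 6), (Wes, Orion, C, 1, rd, 11, 6, 6), (Wes, Vega, C, 14, p3, 38, 6, 6), (Wes, Vega, C, 14, p3, 40, 6, 6), (Wes, Vega, C, 14, qa, 11, 6, 6), (Wes, Vega, C, 14, rd, 11, 6, 6)}
Selection title != Omega: {(Wes, Orion, C, 1, p3, 38, 6, 6), (Wes, Orion, C, 1, p3, 40, 6, 6), (Wes, Orion, C, 1, qa, 11, 6, 6), (Wes, Orion, C, 1, rd, 11, 6, 6), (Wes, Vega, C, 14, p3, 38, 6, 6), (Wes, Vega, C, 14, p3, 40, 6, 6), (Wes, Vega, C, 14, qa, 11, 6, 6), (Wes, Vega, C, 14, rd, 11, 6, 6)}
π_{sid, tid} gives {(1, 11), (1, 38), (1, 40), (14, 11), (14, 38), (14, 40)} (2 duplicate(s) eliminated).

{(1, 11), (1, 38), (1, 40), (14, 11), (14, 38), (14, 40)}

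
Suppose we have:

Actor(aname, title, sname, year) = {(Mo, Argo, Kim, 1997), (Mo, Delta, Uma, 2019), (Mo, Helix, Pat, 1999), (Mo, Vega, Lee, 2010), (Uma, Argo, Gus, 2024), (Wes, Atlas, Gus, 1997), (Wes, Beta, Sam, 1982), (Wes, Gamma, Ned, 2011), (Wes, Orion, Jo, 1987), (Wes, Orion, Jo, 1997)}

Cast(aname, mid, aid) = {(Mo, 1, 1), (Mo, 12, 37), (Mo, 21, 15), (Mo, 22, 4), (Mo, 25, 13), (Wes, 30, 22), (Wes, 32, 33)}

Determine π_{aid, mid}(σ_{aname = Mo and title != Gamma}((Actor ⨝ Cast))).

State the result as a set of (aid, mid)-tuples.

Natural join on aname: {(Mo, Argo, Kim, 1997, 1, 1), (Mo, Argo, Kim, 1997, 12, 37), (Mo, Argo, Kim, 1997, 21, 15), (Mo, Argo, Kim, 1997, 22, 4), (Mo, Argo, Kim, 1997, 25, 13), (Mo, Delta, Uma, 2019, 1, 1), (Mo, Delta, Uma, 2019, 12, 37), (Mo, Delta, Uma, 2019, 21, 15), (Mo, Delta, Uma, 2019, 22, 4), (Mo, Delta, Uma, 2019, 25, 13), (Mo, Helix, Pat, 1999, 1, 1), (Mo, Helix, Pat, 1999, 12, 37), (Mo, Helix, Pat, 1999, 21, 15), (Mo, Helix, Pat, 1999, 22, 4), (Mo, Helix, Pat, 1999, 25, 13), (Mo, Vega, Lee, 2010, 1, 1), (Mo, Vega, Lee, 2010, 12, 37), (Mo, Vega, Lee, 2010, 21, 15), (Mo, Vega, Lee, 2010, 22, 4), (Mo, Vega, Lee, 2010, 25, 13), (Wes, Atlas, Gus, 1997, 30, 22), (Wes, Atlas, Gus, 1997, 32, 33), (Wes, Beta, Sam, 1982, 30, 22), (Wes, Beta, Sam, 1982, 32, 33), (Wes, Gamma, Ned, 2011, 30, 22), (Wes, Gamma, Ned, 2011, 32, 33), (Wes, Orion, Jo, 1987, 30, 22), (Wes, Orion, Jo, 1987, 32, 33), (Wes, Orion, Jo, 1997, 30, 22), (Wes, Orion, Jo, 1997, 32, 33)}
Apply σ_{aname = Mo and title != Gamma}; surviving tuples: {(Mo, Argo, Kim, 1997, 1, 1), (Mo, Argo, Kim, 1997, 12, 37), (Mo, Argo, Kim, 1997, 21, 15), (Mo, Argo, Kim, 1997, 22, 4), (Mo, Argo, Kim, 1997, 25, 13), (Mo, Delta, Uma, 2019, 1, 1), (Mo, Delta, Uma, 2019, 12, 37), (Mo, Delta, Uma, 2019, 21, 15), (Mo, Delta, Uma, 2019, 22, 4), (Mo, Delta, Uma, 2019, 25, 13), (Mo, Helix, Pat, 1999, 1, 1), (Mo, Helix, Pat, 1999, 12, 37), (Mo, Helix, Pat, 1999, 21, 15), (Mo, Helix, Pat, 1999, 22, 4), (Mo, Helix, Pat, 1999, 25, 13), (Mo, Vega, Lee, 2010, 1, 1), (Mo, Vega, Lee, 2010, 12, 37), (Mo, Vega, Lee, 2010, 21, 15), (Mo, Vega, Lee, 2010, 22, 4), (Mo, Vega, Lee, 2010, 25, 13)}
Projecting to aid, mid (15 duplicate(s) eliminated): {(1, 1), (13, 25), (15, 21), (37, 12), (4, 22)}

{(1, 1), (13, 25), (15, 21), (37, 12), (4, 22)}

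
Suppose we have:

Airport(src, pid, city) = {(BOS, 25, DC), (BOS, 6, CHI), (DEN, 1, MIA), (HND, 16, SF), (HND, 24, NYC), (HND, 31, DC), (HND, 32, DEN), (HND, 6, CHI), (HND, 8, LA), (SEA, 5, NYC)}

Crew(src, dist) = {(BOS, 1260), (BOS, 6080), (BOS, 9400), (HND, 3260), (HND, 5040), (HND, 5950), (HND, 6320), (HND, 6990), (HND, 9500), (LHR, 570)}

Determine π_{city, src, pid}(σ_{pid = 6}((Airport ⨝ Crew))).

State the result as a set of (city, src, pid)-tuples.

Airport ⋈ Crew (natural join on src): {(BOS, 25, DC, 1260), (BOS, 25, DC, 6080), (BOS, 25, DC, 9400), (BOS, 6, CHI, 1260), (BOS, 6, CHI, 6080), (BOS, 6, CHI, 9400), (HND, 16, SF, 3260), (HND, 16, SF, 5040), (HND, 16, SF, 5950), (HND, 16, SF, 6320), (HND, 16, SF, 6990), (HND, 16, SF, 9500), (HND, 24, NYC, 3260), (HND, 24, NYC, 5040), (HND, 24, NYC, 5950), (HND, 24, NYC, 6320), (HND, 24, NYC, 6990), (HND, 24, NYC, 9500), (HND, 31, DC, 3260), (HND, 31, DC, 5040), (HND, 31, DC, 5950), (HND, 31, DC, 6320), (HND, 31, DC, 6990), (HND, 31, DC, 9500), (HND, 32, DEN, 3260), (HND, 32, DEN, 5040), (HND, 32, DEN, 5950), (HND, 32, DEN, 6320), (HND, 32, DEN, 6990), (HND, 32, DEN, 9500), (HND, 6, CHI, 3260), (HND, 6, CHI, 5040), (HND, 6, CHI, 5950), (HND, 6, CHI, 6320), (HND, 6, CHI, 6990), (HND, 6, CHI, 9500), (HND, 8, LA, 3260), (HND, 8, LA, 5040), (HND, 8, LA, 5950), (HND, 8, LA, 6320), (HND, 8, LA, 6990), (HND, 8, LA, 9500)}
Filtering on pid = 6 leaves {(BOS, 6, CHI, 1260), (BOS, 6, CHI, 6080), (BOS, 6, CHI, 9400), (HND, 6, CHI, 3260), (HND, 6, CHI, 5040), (HND, 6, CHI, 5950), (HND, 6, CHI, 6320), (HND, 6, CHI, 6990), (HND, 6, CHI, 9500)}.
Keep only column(s) city, src, pid (7 duplicate(s) eliminated): {(CHI, BOS, 6), (CHI, HND, 6)}

{(CHI, BOS, 6), (CHI, HND, 6)}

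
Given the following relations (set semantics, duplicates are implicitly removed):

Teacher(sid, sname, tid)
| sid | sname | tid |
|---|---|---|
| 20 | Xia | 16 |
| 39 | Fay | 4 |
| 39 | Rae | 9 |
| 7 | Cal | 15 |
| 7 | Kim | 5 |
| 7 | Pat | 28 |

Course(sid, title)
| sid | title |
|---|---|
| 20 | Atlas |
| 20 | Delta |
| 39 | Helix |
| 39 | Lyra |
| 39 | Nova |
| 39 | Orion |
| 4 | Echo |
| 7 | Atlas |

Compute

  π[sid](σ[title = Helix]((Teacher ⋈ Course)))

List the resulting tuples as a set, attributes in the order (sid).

{39}

Teacher ⋈ Course (natural join on sid): {(20, Xia, 16, Atlas), (20, Xia, 16, Delta), (39, Fay, 4, Helix), (39, Fay, 4, Lyra), (39, Fay, 4, Nova), (39, Fay, 4, Orion), (39, Rae, 9, Helix), (39, Rae, 9, Lyra), (39, Rae, 9, Nova), (39, Rae, 9, Orion), (7, Cal, 15, Atlas), (7, Kim, 5, Atlas), (7, Pat, 28, Atlas)}
σ[title = Helix]: keep tuples satisfying title = Helix → {(39, Fay, 4, Helix), (39, Rae, 9, Helix)}
π_{sid} gives {39} (1 duplicate(s) eliminated).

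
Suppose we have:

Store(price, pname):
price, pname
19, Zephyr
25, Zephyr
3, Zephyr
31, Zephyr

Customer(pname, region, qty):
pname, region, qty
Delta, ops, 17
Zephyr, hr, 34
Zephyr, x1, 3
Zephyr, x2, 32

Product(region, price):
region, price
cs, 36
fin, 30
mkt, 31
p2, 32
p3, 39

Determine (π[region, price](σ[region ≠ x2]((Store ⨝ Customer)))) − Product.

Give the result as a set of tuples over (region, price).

Natural join on pname: {(19, Zephyr, hr, 34), (19, Zephyr, x1, 3), (19, Zephyr, x2, 32), (25, Zephyr, hr, 34), (25, Zephyr, x1, 3), (25, Zephyr, x2, 32), (3, Zephyr, hr, 34), (3, Zephyr, x1, 3), (3, Zephyr, x2, 32), (31, Zephyr, hr, 34), (31, Zephyr, x1, 3), (31, Zephyr, x2, 32)}
σ[region ≠ x2]: keep tuples satisfying region ≠ x2 → {(19, Zephyr, hr, 34), (19, Zephyr, x1, 3), (25, Zephyr, hr, 34), (25, Zephyr, x1, 3), (3, Zephyr, hr, 34), (3, Zephyr, x1, 3), (31, Zephyr, hr, 34), (31, Zephyr, x1, 3)}
π[region, price]: project onto (region, price) → {(hr, 19), (hr, 25), (hr, 3), (hr, 31), (x1, 19), (x1, 25), (x1, 3), (x1, 31)}
Taking the difference: {(hr, 19), (hr, 25), (hr, 3), (hr, 31), (x1, 19), (x1, 25), (x1, 3), (x1, 31)}

{(hr, 19), (hr, 25), (hr, 3), (hr, 31), (x1, 19), (x1, 25), (x1, 3), (x1, 31)}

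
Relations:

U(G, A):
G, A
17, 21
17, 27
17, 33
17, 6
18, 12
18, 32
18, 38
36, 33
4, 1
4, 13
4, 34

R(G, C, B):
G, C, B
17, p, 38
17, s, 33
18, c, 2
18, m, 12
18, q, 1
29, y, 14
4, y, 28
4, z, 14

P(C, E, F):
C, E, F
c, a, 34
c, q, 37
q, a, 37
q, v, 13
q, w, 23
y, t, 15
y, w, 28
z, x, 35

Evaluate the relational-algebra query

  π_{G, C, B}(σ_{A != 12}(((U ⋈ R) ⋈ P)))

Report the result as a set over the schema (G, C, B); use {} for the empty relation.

U ⋈ R (natural join on G): {(17, 21, p, 38), (17, 21, s, 33), (17, 27, p, 38), (17, 27, s, 33), (17, 33, p, 38), (17, 33, s, 33), (17, 6, p, 38), (17, 6, s, 33), (18, 12, c, 2), (18, 12, m, 12), (18, 12, q, 1), (18, 32, c, 2), (18, 32, m, 12), (18, 32, q, 1), (18, 38, c, 2), (18, 38, m, 12), (18, 38, q, 1), (4, 1, y, 28), (4, 1, z, 14), (4, 13, y, 28), (4, 13, z, 14), (4, 34, y, 28), (4, 34, z, 14)}
(U ⋈ R) ⋈ P (natural join on C): {(18, 12, c, 2, a, 34), (18, 12, c, 2, q, 37), (18, 12, q, 1, a, 37), (18, 12, q, 1, v, 13), (18, 12, q, 1, w, 23), (18, 32, c, 2, a, 34), (18, 32, c, 2, q, 37), (18, 32, q, 1, a, 37), (18, 32, q, 1, v, 13), (18, 32, q, 1, w, 23), (18, 38, c, 2, a, 34), (18, 38, c, 2, q, 37), (18, 38, q, 1, a, 37), (18, 38, q, 1, v, 13), (18, 38, q, 1, w, 23), (4, 1, y, 28, t, 15), (4, 1, y, 28, w, 28), (4, 1, z, 14, x, 35), (4, 13, y, 28, t, 15), (4, 13, y, 28, w, 28), (4, 13, z, 14, x, 35), (4, 34, y, 28, t, 15), (4, 34, y, 28, w, 28), (4, 34, z, 14, x, 35)}
σ[A != 12]: keep tuples satisfying A != 12 → {(18, 32, c, 2, a, 34), (18, 32, c, 2, q, 37), (18, 32, q, 1, a, 37), (18, 32, q, 1, v, 13), (18, 32, q, 1, w, 23), (18, 38, c, 2, a, 34), (18, 38, c, 2, q, 37), (18, 38, q, 1, a, 37), (18, 38, q, 1, v, 13), (18, 38, q, 1, w, 23), (4, 1, y, 28, t, 15), (4, 1, y, 28, w, 28), (4, 1, z, 14, x, 35), (4, 13, y, 28, t, 15), (4, 13, y, 28, w, 28), (4, 13, z, 14, x, 35), (4, 34, y, 28, t, 15), (4, 34, y, 28, w, 28), (4, 34, z, 14, x, 35)}
Keep only column(s) G, C, B (15 duplicate(s) eliminated): {(18, c, 2), (18, q, 1), (4, y, 28), (4, z, 14)}

{(18, c, 2), (18, q, 1), (4, y, 28), (4, z, 14)}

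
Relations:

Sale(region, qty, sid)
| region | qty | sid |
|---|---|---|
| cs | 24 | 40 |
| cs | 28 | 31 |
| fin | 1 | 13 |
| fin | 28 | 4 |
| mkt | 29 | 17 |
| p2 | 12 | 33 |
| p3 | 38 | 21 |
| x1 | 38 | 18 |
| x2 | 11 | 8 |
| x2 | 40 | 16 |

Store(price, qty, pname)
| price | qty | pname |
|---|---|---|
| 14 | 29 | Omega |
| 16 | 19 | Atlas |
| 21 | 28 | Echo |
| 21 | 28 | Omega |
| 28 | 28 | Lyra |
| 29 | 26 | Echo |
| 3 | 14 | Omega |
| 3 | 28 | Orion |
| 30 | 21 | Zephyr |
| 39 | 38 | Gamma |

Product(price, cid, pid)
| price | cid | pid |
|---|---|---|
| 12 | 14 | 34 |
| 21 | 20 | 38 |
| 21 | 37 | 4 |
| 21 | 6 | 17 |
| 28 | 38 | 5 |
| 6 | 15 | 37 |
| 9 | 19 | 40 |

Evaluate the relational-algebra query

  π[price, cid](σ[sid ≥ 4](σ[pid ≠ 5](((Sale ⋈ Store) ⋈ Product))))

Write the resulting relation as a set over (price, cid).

{(21, 20), (21, 37), (21, 6)}

Sale ⋈ Store (natural join on qty): {(cs, 28, 31, 21, Echo), (cs, 28, 31, 21, Omega), (cs, 28, 31, 28, Lyra), (cs, 28, 31, 3, Orion), (fin, 28, 4, 21, Echo), (fin, 28, 4, 21, Omega), (fin, 28, 4, 28, Lyra), (fin, 28, 4, 3, Orion), (mkt, 29, 17, 14, Omega), (p3, 38, 21, 39, Gamma), (x1, 38, 18, 39, Gamma)}
(Sale ⋈ Store) ⋈ Product (natural join on price): {(cs, 28, 31, 21, Echo, 20, 38), (cs, 28, 31, 21, Echo, 37, 4), (cs, 28, 31, 21, Echo, 6, 17), (cs, 28, 31, 21, Omega, 20, 38), (cs, 28, 31, 21, Omega, 37, 4), (cs, 28, 31, 21, Omega, 6, 17), (cs, 28, 31, 28, Lyra, 38, 5), (fin, 28, 4, 21, Echo, 20, 38), (fin, 28, 4, 21, Echo, 37, 4), (fin, 28, 4, 21, Echo, 6, 17), (fin, 28, 4, 21, Omega, 20, 38), (fin, 28, 4, 21, Omega, 37, 4), (fin, 28, 4, 21, Omega, 6, 17), (fin, 28, 4, 28, Lyra, 38, 5)}
Apply σ_{pid ≠ 5}; surviving tuples: {(cs, 28, 31, 21, Echo, 20, 38), (cs, 28, 31, 21, Echo, 37, 4), (cs, 28, 31, 21, Echo, 6, 17), (cs, 28, 31, 21, Omega, 20, 38), (cs, 28, 31, 21, Omega, 37, 4), (cs, 28, 31, 21, Omega, 6, 17), (fin, 28, 4, 21, Echo, 20, 38), (fin, 28, 4, 21, Echo, 37, 4), (fin, 28, 4, 21, Echo, 6, 17), (fin, 28, 4, 21, Omega, 20, 38), (fin, 28, 4, 21, Omega, 37, 4), (fin, 28, 4, 21, Omega, 6, 17)}
Apply σ_{sid ≥ 4}; surviving tuples: {(cs, 28, 31, 21, Echo, 20, 38), (cs, 28, 31, 21, Echo, 37, 4), (cs, 28, 31, 21, Echo, 6, 17), (cs, 28, 31, 21, Omega, 20, 38), (cs, 28, 31, 21, Omega, 37, 4), (cs, 28, 31, 21, Omega, 6, 17), (fin, 28, 4, 21, Echo, 20, 38), (fin, 28, 4, 21, Echo, 37, 4), (fin, 28, 4, 21, Echo, 6, 17), (fin, 28, 4, 21, Omega, 20, 38), (fin, 28, 4, 21, Omega, 37, 4), (fin, 28, 4, 21, Omega, 6, 17)}
Keep only column(s) price, cid (9 duplicate(s) eliminated): {(21, 20), (21, 37), (21, 6)}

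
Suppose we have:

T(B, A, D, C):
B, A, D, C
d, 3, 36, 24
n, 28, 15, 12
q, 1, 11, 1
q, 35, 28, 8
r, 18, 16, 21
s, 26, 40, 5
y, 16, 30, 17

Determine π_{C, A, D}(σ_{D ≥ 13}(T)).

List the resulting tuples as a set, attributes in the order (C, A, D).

σ[D ≥ 13]: keep tuples satisfying D ≥ 13 → {(d, 3, 36, 24), (n, 28, 15, 12), (q, 35, 28, 8), (r, 18, 16, 21), (s, 26, 40, 5), (y, 16, 30, 17)}
π[C, A, D]: project onto (C, A, D) → {(12, 28, 15), (17, 16, 30), (21, 18, 16), (24, 3, 36), (5, 26, 40), (8, 35, 28)}

{(12, 28, 15), (17, 16, 30), (21, 18, 16), (24, 3, 36), (5, 26, 40), (8, 35, 28)}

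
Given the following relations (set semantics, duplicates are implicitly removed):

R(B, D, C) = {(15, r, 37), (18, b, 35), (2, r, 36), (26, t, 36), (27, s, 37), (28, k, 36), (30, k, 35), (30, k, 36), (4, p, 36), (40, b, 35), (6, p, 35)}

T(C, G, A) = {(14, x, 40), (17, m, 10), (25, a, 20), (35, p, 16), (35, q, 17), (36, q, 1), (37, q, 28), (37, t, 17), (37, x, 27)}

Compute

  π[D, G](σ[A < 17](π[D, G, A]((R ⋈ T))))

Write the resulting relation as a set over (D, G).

Natural join on C: {(15, r, 37, q, 28), (15, r, 37, t, 17), (15, r, 37, x, 27), (18, b, 35, p, 16), (18, b, 35, q, 17), (2, r, 36, q, 1), (26, t, 36, q, 1), (27, s, 37, q, 28), (27, s, 37, t, 17), (27, s, 37, x, 27), (28, k, 36, q, 1), (30, k, 35, p, 16), (30, k, 35, q, 17), (30, k, 36, q, 1), (4, p, 36, q, 1), (40, b, 35, p, 16), (40, b, 35, q, 17), (6, p, 35, p, 16), (6, p, 35, q, 17)}
π_{D, G, A} gives {(b, p, 16), (b, q, 17), (k, p, 16), (k, q, 1), (k, q, 17), (p, p, 16), (p, q, 1), (p, q, 17), (r, q, 1), (r, q, 28), (r, t, 17), (r, x, 27), (s, q, 28), (s, t, 17), (s, x, 27), (t, q, 1)} (3 duplicate(s) eliminated).
Filtering on A < 17 leaves {(b, p, 16), (k, p, 16), (k, q, 1), (p, p, 16), (p, q, 1), (r, q, 1), (t, q, 1)}.
π_{D, G} gives {(b, p), (k, p), (k, q), (p, p), (p, q), (r, q), (t, q)}.

{(b, p), (k, p), (k, q), (p, p), (p, q), (r, q), (t, q)}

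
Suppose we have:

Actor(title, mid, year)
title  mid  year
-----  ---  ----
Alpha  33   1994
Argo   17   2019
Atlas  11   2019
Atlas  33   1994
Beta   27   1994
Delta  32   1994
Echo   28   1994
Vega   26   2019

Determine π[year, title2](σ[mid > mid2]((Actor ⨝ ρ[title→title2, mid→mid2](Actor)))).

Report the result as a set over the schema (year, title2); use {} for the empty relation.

ρ[title→title2, mid→mid2]: schema becomes (title2, mid2, year); tuples unchanged.
Actor ⋈ ρ[title→title2, mid→mid2](Actor) (natural join on year): {(Alpha, 33, 1994, Alpha, 33), (Alpha, 33, 1994, Atlas, 33), (Alpha, 33, 1994, Beta, 27), (Alpha, 33, 1994, Delta, 32), (Alpha, 33, 1994, Echo, 28), (Argo, 17, 2019, Argo, 17), (Argo, 17, 2019, Atlas, 11), (Argo, 17, 2019, Vega, 26), (Atlas, 11, 2019, Argo, 17), (Atlas, 11, 2019, Atlas, 11), (Atlas, 11, 2019, Vega, 26), (Atlas, 33, 1994, Alpha, 33), (Atlas, 33, 1994, Atlas, 33), (Atlas, 33, 1994, Beta, 27), (Atlas, 33, 1994, Delta, 32), (Atlas, 33, 1994, Echo, 28), (Beta, 27, 1994, Alpha, 33), (Beta, 27, 1994, Atlas, 33), (Beta, 27, 1994, Beta, 27), (Beta, 27, 1994, Delta, 32), (Beta, 27, 1994, Echo, 28), (Delta, 32, 1994, Alpha, 33), (Delta, 32, 1994, Atlas, 33), (Delta, 32, 1994, Beta, 27), (Delta, 32, 1994, Delta, 32), (Delta, 32, 1994, Echo, 28), (Echo, 28, 1994, Alpha, 33), (Echo, 28, 1994, Atlas, 33), (Echo, 28, 1994, Beta, 27), (Echo, 28, 1994, Delta, 32), (Echo, 28, 1994, Echo, 28), (Vega, 26, 2019, Argo, 17), (Vega, 26, 2019, Atlas, 11), (Vega, 26, 2019, Vega, 26)}
Selection mid > mid2: {(Alpha, 33, 1994, Beta, 27), (Alpha, 33, 1994, Delta, 32), (Alpha, 33, 1994, Echo, 28), (Argo, 17, 2019, Atlas, 11), (Atlas, 33, 1994, Beta, 27), (Atlas, 33, 1994, Delta, 32), (Atlas, 33, 1994, Echo, 28), (Delta, 32, 1994, Beta, 27), (Delta, 32, 1994, Echo, 28), (Echo, 28, 1994, Beta, 27), (Vega, 26, 2019, Argo, 17), (Vega, 26, 2019, Atlas, 11)}
π[year, title2]: project onto (year, title2) (7 duplicate(s) eliminated) → {(1994, Beta), (1994, Delta), (1994, Echo), (2019, Argo), (2019, Atlas)}

{(1994, Beta), (1994, Delta), (1994, Echo), (2019, Argo), (2019, Atlas)}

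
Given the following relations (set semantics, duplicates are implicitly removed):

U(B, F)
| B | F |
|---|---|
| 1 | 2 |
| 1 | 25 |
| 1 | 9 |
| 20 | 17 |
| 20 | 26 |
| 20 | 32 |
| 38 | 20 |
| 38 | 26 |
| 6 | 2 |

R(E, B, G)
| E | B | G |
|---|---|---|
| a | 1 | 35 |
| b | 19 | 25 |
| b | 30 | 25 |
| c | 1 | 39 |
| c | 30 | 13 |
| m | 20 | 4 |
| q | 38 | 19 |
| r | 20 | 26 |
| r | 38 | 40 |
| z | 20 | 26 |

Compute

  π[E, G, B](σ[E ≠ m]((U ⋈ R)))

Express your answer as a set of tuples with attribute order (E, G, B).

Natural join on B: {(1, 2, a, 35), (1, 2, c, 39), (1, 25, a, 35), (1, 25, c, 39), (1, 9, a, 35), (1, 9, c, 39), (20, 17, m, 4), (20, 17, r, 26), (20, 17, z, 26), (20, 26, m, 4), (20, 26, r, 26), (20, 26, z, 26), (20, 32, m, 4), (20, 32, r, 26), (20, 32, z, 26), (38, 20, q, 19), (38, 20, r, 40), (38, 26, q, 19), (38, 26, r, 40)}
Apply σ_{E ≠ m}; surviving tuples: {(1, 2, a, 35), (1, 2, c, 39), (1, 25, a, 35), (1, 25, c, 39), (1, 9, a, 35), (1, 9, c, 39), (20, 17, r, 26), (20, 17, z, 26), (20, 26, r, 26), (20, 26, z, 26), (20, 32, r, 26), (20, 32, z, 26), (38, 20, q, 19), (38, 20, r, 40), (38, 26, q, 19), (38, 26, r, 40)}
Projecting to E, G, B (10 duplicate(s) eliminated): {(a, 35, 1), (c, 39, 1), (q, 19, 38), (r, 26, 20), (r, 40, 38), (z, 26, 20)}

{(a, 35, 1), (c, 39, 1), (q, 19, 38), (r, 26, 20), (r, 40, 38), (z, 26, 20)}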